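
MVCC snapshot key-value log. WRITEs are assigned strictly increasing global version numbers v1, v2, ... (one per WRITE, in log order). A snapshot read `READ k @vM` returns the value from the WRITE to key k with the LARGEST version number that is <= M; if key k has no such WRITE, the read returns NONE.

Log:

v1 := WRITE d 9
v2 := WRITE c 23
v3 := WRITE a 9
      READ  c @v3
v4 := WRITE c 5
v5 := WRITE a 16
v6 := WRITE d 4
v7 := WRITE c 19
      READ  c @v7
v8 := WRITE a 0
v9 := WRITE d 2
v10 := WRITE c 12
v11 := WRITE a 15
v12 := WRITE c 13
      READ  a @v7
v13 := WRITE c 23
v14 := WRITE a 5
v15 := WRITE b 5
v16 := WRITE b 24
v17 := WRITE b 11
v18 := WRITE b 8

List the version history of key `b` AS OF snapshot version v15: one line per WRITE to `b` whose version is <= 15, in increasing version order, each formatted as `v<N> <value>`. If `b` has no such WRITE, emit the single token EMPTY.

Scan writes for key=b with version <= 15:
  v1 WRITE d 9 -> skip
  v2 WRITE c 23 -> skip
  v3 WRITE a 9 -> skip
  v4 WRITE c 5 -> skip
  v5 WRITE a 16 -> skip
  v6 WRITE d 4 -> skip
  v7 WRITE c 19 -> skip
  v8 WRITE a 0 -> skip
  v9 WRITE d 2 -> skip
  v10 WRITE c 12 -> skip
  v11 WRITE a 15 -> skip
  v12 WRITE c 13 -> skip
  v13 WRITE c 23 -> skip
  v14 WRITE a 5 -> skip
  v15 WRITE b 5 -> keep
  v16 WRITE b 24 -> drop (> snap)
  v17 WRITE b 11 -> drop (> snap)
  v18 WRITE b 8 -> drop (> snap)
Collected: [(15, 5)]

Answer: v15 5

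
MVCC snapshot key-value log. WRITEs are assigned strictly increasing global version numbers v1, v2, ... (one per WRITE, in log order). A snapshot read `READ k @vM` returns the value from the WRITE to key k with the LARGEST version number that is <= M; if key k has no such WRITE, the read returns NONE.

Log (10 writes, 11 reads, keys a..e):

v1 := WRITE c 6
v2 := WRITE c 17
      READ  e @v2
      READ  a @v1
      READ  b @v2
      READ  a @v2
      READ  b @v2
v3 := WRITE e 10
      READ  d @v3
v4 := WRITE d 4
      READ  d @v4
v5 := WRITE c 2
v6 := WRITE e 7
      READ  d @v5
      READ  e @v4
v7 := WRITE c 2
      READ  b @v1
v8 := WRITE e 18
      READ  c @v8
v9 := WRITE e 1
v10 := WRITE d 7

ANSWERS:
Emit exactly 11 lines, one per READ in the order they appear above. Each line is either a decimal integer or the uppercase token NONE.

v1: WRITE c=6  (c history now [(1, 6)])
v2: WRITE c=17  (c history now [(1, 6), (2, 17)])
READ e @v2: history=[] -> no version <= 2 -> NONE
READ a @v1: history=[] -> no version <= 1 -> NONE
READ b @v2: history=[] -> no version <= 2 -> NONE
READ a @v2: history=[] -> no version <= 2 -> NONE
READ b @v2: history=[] -> no version <= 2 -> NONE
v3: WRITE e=10  (e history now [(3, 10)])
READ d @v3: history=[] -> no version <= 3 -> NONE
v4: WRITE d=4  (d history now [(4, 4)])
READ d @v4: history=[(4, 4)] -> pick v4 -> 4
v5: WRITE c=2  (c history now [(1, 6), (2, 17), (5, 2)])
v6: WRITE e=7  (e history now [(3, 10), (6, 7)])
READ d @v5: history=[(4, 4)] -> pick v4 -> 4
READ e @v4: history=[(3, 10), (6, 7)] -> pick v3 -> 10
v7: WRITE c=2  (c history now [(1, 6), (2, 17), (5, 2), (7, 2)])
READ b @v1: history=[] -> no version <= 1 -> NONE
v8: WRITE e=18  (e history now [(3, 10), (6, 7), (8, 18)])
READ c @v8: history=[(1, 6), (2, 17), (5, 2), (7, 2)] -> pick v7 -> 2
v9: WRITE e=1  (e history now [(3, 10), (6, 7), (8, 18), (9, 1)])
v10: WRITE d=7  (d history now [(4, 4), (10, 7)])

Answer: NONE
NONE
NONE
NONE
NONE
NONE
4
4
10
NONE
2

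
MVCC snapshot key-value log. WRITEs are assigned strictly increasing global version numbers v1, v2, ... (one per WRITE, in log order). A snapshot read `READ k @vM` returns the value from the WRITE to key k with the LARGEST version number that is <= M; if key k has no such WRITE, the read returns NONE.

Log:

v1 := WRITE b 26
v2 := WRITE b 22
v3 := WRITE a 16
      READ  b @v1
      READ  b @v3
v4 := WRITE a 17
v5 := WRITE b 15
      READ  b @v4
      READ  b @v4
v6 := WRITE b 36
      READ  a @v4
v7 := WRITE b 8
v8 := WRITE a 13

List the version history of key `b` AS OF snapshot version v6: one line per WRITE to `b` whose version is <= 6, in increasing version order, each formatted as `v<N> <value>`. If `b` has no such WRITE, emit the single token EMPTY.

Scan writes for key=b with version <= 6:
  v1 WRITE b 26 -> keep
  v2 WRITE b 22 -> keep
  v3 WRITE a 16 -> skip
  v4 WRITE a 17 -> skip
  v5 WRITE b 15 -> keep
  v6 WRITE b 36 -> keep
  v7 WRITE b 8 -> drop (> snap)
  v8 WRITE a 13 -> skip
Collected: [(1, 26), (2, 22), (5, 15), (6, 36)]

Answer: v1 26
v2 22
v5 15
v6 36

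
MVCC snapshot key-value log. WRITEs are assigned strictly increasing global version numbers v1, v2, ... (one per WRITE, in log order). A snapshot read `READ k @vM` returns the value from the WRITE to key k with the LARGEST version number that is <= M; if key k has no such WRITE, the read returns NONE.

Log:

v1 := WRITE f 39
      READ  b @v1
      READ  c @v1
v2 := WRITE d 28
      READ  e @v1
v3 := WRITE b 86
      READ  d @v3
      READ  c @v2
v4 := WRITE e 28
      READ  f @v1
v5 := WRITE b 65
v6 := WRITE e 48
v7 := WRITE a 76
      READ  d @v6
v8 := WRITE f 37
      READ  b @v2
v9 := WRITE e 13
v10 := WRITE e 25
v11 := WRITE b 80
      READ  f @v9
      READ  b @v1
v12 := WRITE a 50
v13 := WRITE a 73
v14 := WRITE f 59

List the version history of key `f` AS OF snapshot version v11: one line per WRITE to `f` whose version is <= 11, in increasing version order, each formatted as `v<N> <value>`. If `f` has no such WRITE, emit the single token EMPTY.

Scan writes for key=f with version <= 11:
  v1 WRITE f 39 -> keep
  v2 WRITE d 28 -> skip
  v3 WRITE b 86 -> skip
  v4 WRITE e 28 -> skip
  v5 WRITE b 65 -> skip
  v6 WRITE e 48 -> skip
  v7 WRITE a 76 -> skip
  v8 WRITE f 37 -> keep
  v9 WRITE e 13 -> skip
  v10 WRITE e 25 -> skip
  v11 WRITE b 80 -> skip
  v12 WRITE a 50 -> skip
  v13 WRITE a 73 -> skip
  v14 WRITE f 59 -> drop (> snap)
Collected: [(1, 39), (8, 37)]

Answer: v1 39
v8 37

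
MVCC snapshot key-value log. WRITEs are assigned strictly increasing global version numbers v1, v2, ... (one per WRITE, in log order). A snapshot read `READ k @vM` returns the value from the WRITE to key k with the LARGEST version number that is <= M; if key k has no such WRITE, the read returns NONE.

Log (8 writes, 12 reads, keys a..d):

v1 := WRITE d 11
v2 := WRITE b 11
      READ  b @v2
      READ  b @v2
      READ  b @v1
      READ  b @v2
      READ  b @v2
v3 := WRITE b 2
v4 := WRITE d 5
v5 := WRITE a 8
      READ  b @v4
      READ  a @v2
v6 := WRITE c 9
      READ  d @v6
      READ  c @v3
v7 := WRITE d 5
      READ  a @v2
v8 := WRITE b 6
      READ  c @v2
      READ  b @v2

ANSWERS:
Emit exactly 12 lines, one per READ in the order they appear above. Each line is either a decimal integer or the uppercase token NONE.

Answer: 11
11
NONE
11
11
2
NONE
5
NONE
NONE
NONE
11

Derivation:
v1: WRITE d=11  (d history now [(1, 11)])
v2: WRITE b=11  (b history now [(2, 11)])
READ b @v2: history=[(2, 11)] -> pick v2 -> 11
READ b @v2: history=[(2, 11)] -> pick v2 -> 11
READ b @v1: history=[(2, 11)] -> no version <= 1 -> NONE
READ b @v2: history=[(2, 11)] -> pick v2 -> 11
READ b @v2: history=[(2, 11)] -> pick v2 -> 11
v3: WRITE b=2  (b history now [(2, 11), (3, 2)])
v4: WRITE d=5  (d history now [(1, 11), (4, 5)])
v5: WRITE a=8  (a history now [(5, 8)])
READ b @v4: history=[(2, 11), (3, 2)] -> pick v3 -> 2
READ a @v2: history=[(5, 8)] -> no version <= 2 -> NONE
v6: WRITE c=9  (c history now [(6, 9)])
READ d @v6: history=[(1, 11), (4, 5)] -> pick v4 -> 5
READ c @v3: history=[(6, 9)] -> no version <= 3 -> NONE
v7: WRITE d=5  (d history now [(1, 11), (4, 5), (7, 5)])
READ a @v2: history=[(5, 8)] -> no version <= 2 -> NONE
v8: WRITE b=6  (b history now [(2, 11), (3, 2), (8, 6)])
READ c @v2: history=[(6, 9)] -> no version <= 2 -> NONE
READ b @v2: history=[(2, 11), (3, 2), (8, 6)] -> pick v2 -> 11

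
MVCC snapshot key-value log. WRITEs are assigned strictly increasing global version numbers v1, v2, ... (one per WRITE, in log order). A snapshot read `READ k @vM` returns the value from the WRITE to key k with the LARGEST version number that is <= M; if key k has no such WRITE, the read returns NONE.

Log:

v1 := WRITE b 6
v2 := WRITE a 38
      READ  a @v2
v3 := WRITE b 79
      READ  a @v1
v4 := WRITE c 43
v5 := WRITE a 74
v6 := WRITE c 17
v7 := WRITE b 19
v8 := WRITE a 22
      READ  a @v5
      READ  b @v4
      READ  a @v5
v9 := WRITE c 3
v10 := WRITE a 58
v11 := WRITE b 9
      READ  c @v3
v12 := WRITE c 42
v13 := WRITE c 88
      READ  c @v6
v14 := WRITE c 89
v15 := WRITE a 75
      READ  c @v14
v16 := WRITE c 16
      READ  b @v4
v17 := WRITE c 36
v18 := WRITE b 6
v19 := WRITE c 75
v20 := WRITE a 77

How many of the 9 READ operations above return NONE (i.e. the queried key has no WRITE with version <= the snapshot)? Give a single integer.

v1: WRITE b=6  (b history now [(1, 6)])
v2: WRITE a=38  (a history now [(2, 38)])
READ a @v2: history=[(2, 38)] -> pick v2 -> 38
v3: WRITE b=79  (b history now [(1, 6), (3, 79)])
READ a @v1: history=[(2, 38)] -> no version <= 1 -> NONE
v4: WRITE c=43  (c history now [(4, 43)])
v5: WRITE a=74  (a history now [(2, 38), (5, 74)])
v6: WRITE c=17  (c history now [(4, 43), (6, 17)])
v7: WRITE b=19  (b history now [(1, 6), (3, 79), (7, 19)])
v8: WRITE a=22  (a history now [(2, 38), (5, 74), (8, 22)])
READ a @v5: history=[(2, 38), (5, 74), (8, 22)] -> pick v5 -> 74
READ b @v4: history=[(1, 6), (3, 79), (7, 19)] -> pick v3 -> 79
READ a @v5: history=[(2, 38), (5, 74), (8, 22)] -> pick v5 -> 74
v9: WRITE c=3  (c history now [(4, 43), (6, 17), (9, 3)])
v10: WRITE a=58  (a history now [(2, 38), (5, 74), (8, 22), (10, 58)])
v11: WRITE b=9  (b history now [(1, 6), (3, 79), (7, 19), (11, 9)])
READ c @v3: history=[(4, 43), (6, 17), (9, 3)] -> no version <= 3 -> NONE
v12: WRITE c=42  (c history now [(4, 43), (6, 17), (9, 3), (12, 42)])
v13: WRITE c=88  (c history now [(4, 43), (6, 17), (9, 3), (12, 42), (13, 88)])
READ c @v6: history=[(4, 43), (6, 17), (9, 3), (12, 42), (13, 88)] -> pick v6 -> 17
v14: WRITE c=89  (c history now [(4, 43), (6, 17), (9, 3), (12, 42), (13, 88), (14, 89)])
v15: WRITE a=75  (a history now [(2, 38), (5, 74), (8, 22), (10, 58), (15, 75)])
READ c @v14: history=[(4, 43), (6, 17), (9, 3), (12, 42), (13, 88), (14, 89)] -> pick v14 -> 89
v16: WRITE c=16  (c history now [(4, 43), (6, 17), (9, 3), (12, 42), (13, 88), (14, 89), (16, 16)])
READ b @v4: history=[(1, 6), (3, 79), (7, 19), (11, 9)] -> pick v3 -> 79
v17: WRITE c=36  (c history now [(4, 43), (6, 17), (9, 3), (12, 42), (13, 88), (14, 89), (16, 16), (17, 36)])
v18: WRITE b=6  (b history now [(1, 6), (3, 79), (7, 19), (11, 9), (18, 6)])
v19: WRITE c=75  (c history now [(4, 43), (6, 17), (9, 3), (12, 42), (13, 88), (14, 89), (16, 16), (17, 36), (19, 75)])
v20: WRITE a=77  (a history now [(2, 38), (5, 74), (8, 22), (10, 58), (15, 75), (20, 77)])
Read results in order: ['38', 'NONE', '74', '79', '74', 'NONE', '17', '89', '79']
NONE count = 2

Answer: 2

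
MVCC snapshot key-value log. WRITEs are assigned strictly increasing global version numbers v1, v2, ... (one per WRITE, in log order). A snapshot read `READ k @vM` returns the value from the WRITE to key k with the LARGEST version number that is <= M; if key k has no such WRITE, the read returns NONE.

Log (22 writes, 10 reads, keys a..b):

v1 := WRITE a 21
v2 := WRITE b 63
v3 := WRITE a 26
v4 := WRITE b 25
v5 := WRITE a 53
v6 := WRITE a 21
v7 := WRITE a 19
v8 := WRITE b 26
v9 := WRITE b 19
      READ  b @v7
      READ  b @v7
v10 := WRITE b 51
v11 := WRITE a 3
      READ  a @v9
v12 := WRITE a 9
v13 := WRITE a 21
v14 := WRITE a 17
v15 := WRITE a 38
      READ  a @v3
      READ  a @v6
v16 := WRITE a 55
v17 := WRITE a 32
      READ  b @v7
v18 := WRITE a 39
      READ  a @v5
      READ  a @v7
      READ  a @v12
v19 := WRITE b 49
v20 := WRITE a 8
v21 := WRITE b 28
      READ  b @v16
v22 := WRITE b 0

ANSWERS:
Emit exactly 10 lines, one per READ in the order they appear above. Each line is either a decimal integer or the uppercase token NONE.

Answer: 25
25
19
26
21
25
53
19
9
51

Derivation:
v1: WRITE a=21  (a history now [(1, 21)])
v2: WRITE b=63  (b history now [(2, 63)])
v3: WRITE a=26  (a history now [(1, 21), (3, 26)])
v4: WRITE b=25  (b history now [(2, 63), (4, 25)])
v5: WRITE a=53  (a history now [(1, 21), (3, 26), (5, 53)])
v6: WRITE a=21  (a history now [(1, 21), (3, 26), (5, 53), (6, 21)])
v7: WRITE a=19  (a history now [(1, 21), (3, 26), (5, 53), (6, 21), (7, 19)])
v8: WRITE b=26  (b history now [(2, 63), (4, 25), (8, 26)])
v9: WRITE b=19  (b history now [(2, 63), (4, 25), (8, 26), (9, 19)])
READ b @v7: history=[(2, 63), (4, 25), (8, 26), (9, 19)] -> pick v4 -> 25
READ b @v7: history=[(2, 63), (4, 25), (8, 26), (9, 19)] -> pick v4 -> 25
v10: WRITE b=51  (b history now [(2, 63), (4, 25), (8, 26), (9, 19), (10, 51)])
v11: WRITE a=3  (a history now [(1, 21), (3, 26), (5, 53), (6, 21), (7, 19), (11, 3)])
READ a @v9: history=[(1, 21), (3, 26), (5, 53), (6, 21), (7, 19), (11, 3)] -> pick v7 -> 19
v12: WRITE a=9  (a history now [(1, 21), (3, 26), (5, 53), (6, 21), (7, 19), (11, 3), (12, 9)])
v13: WRITE a=21  (a history now [(1, 21), (3, 26), (5, 53), (6, 21), (7, 19), (11, 3), (12, 9), (13, 21)])
v14: WRITE a=17  (a history now [(1, 21), (3, 26), (5, 53), (6, 21), (7, 19), (11, 3), (12, 9), (13, 21), (14, 17)])
v15: WRITE a=38  (a history now [(1, 21), (3, 26), (5, 53), (6, 21), (7, 19), (11, 3), (12, 9), (13, 21), (14, 17), (15, 38)])
READ a @v3: history=[(1, 21), (3, 26), (5, 53), (6, 21), (7, 19), (11, 3), (12, 9), (13, 21), (14, 17), (15, 38)] -> pick v3 -> 26
READ a @v6: history=[(1, 21), (3, 26), (5, 53), (6, 21), (7, 19), (11, 3), (12, 9), (13, 21), (14, 17), (15, 38)] -> pick v6 -> 21
v16: WRITE a=55  (a history now [(1, 21), (3, 26), (5, 53), (6, 21), (7, 19), (11, 3), (12, 9), (13, 21), (14, 17), (15, 38), (16, 55)])
v17: WRITE a=32  (a history now [(1, 21), (3, 26), (5, 53), (6, 21), (7, 19), (11, 3), (12, 9), (13, 21), (14, 17), (15, 38), (16, 55), (17, 32)])
READ b @v7: history=[(2, 63), (4, 25), (8, 26), (9, 19), (10, 51)] -> pick v4 -> 25
v18: WRITE a=39  (a history now [(1, 21), (3, 26), (5, 53), (6, 21), (7, 19), (11, 3), (12, 9), (13, 21), (14, 17), (15, 38), (16, 55), (17, 32), (18, 39)])
READ a @v5: history=[(1, 21), (3, 26), (5, 53), (6, 21), (7, 19), (11, 3), (12, 9), (13, 21), (14, 17), (15, 38), (16, 55), (17, 32), (18, 39)] -> pick v5 -> 53
READ a @v7: history=[(1, 21), (3, 26), (5, 53), (6, 21), (7, 19), (11, 3), (12, 9), (13, 21), (14, 17), (15, 38), (16, 55), (17, 32), (18, 39)] -> pick v7 -> 19
READ a @v12: history=[(1, 21), (3, 26), (5, 53), (6, 21), (7, 19), (11, 3), (12, 9), (13, 21), (14, 17), (15, 38), (16, 55), (17, 32), (18, 39)] -> pick v12 -> 9
v19: WRITE b=49  (b history now [(2, 63), (4, 25), (8, 26), (9, 19), (10, 51), (19, 49)])
v20: WRITE a=8  (a history now [(1, 21), (3, 26), (5, 53), (6, 21), (7, 19), (11, 3), (12, 9), (13, 21), (14, 17), (15, 38), (16, 55), (17, 32), (18, 39), (20, 8)])
v21: WRITE b=28  (b history now [(2, 63), (4, 25), (8, 26), (9, 19), (10, 51), (19, 49), (21, 28)])
READ b @v16: history=[(2, 63), (4, 25), (8, 26), (9, 19), (10, 51), (19, 49), (21, 28)] -> pick v10 -> 51
v22: WRITE b=0  (b history now [(2, 63), (4, 25), (8, 26), (9, 19), (10, 51), (19, 49), (21, 28), (22, 0)])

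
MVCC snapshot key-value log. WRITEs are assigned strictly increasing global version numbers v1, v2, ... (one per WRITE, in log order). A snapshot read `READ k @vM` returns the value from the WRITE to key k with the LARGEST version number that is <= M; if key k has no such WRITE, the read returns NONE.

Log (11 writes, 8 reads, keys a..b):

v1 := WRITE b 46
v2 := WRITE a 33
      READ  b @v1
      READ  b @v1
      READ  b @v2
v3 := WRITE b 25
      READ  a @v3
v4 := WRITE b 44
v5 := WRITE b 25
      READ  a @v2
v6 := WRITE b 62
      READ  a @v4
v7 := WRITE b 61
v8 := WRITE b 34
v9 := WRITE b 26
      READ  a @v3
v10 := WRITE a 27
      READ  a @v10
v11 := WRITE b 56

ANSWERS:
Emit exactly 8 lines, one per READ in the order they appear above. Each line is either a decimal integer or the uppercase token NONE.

Answer: 46
46
46
33
33
33
33
27

Derivation:
v1: WRITE b=46  (b history now [(1, 46)])
v2: WRITE a=33  (a history now [(2, 33)])
READ b @v1: history=[(1, 46)] -> pick v1 -> 46
READ b @v1: history=[(1, 46)] -> pick v1 -> 46
READ b @v2: history=[(1, 46)] -> pick v1 -> 46
v3: WRITE b=25  (b history now [(1, 46), (3, 25)])
READ a @v3: history=[(2, 33)] -> pick v2 -> 33
v4: WRITE b=44  (b history now [(1, 46), (3, 25), (4, 44)])
v5: WRITE b=25  (b history now [(1, 46), (3, 25), (4, 44), (5, 25)])
READ a @v2: history=[(2, 33)] -> pick v2 -> 33
v6: WRITE b=62  (b history now [(1, 46), (3, 25), (4, 44), (5, 25), (6, 62)])
READ a @v4: history=[(2, 33)] -> pick v2 -> 33
v7: WRITE b=61  (b history now [(1, 46), (3, 25), (4, 44), (5, 25), (6, 62), (7, 61)])
v8: WRITE b=34  (b history now [(1, 46), (3, 25), (4, 44), (5, 25), (6, 62), (7, 61), (8, 34)])
v9: WRITE b=26  (b history now [(1, 46), (3, 25), (4, 44), (5, 25), (6, 62), (7, 61), (8, 34), (9, 26)])
READ a @v3: history=[(2, 33)] -> pick v2 -> 33
v10: WRITE a=27  (a history now [(2, 33), (10, 27)])
READ a @v10: history=[(2, 33), (10, 27)] -> pick v10 -> 27
v11: WRITE b=56  (b history now [(1, 46), (3, 25), (4, 44), (5, 25), (6, 62), (7, 61), (8, 34), (9, 26), (11, 56)])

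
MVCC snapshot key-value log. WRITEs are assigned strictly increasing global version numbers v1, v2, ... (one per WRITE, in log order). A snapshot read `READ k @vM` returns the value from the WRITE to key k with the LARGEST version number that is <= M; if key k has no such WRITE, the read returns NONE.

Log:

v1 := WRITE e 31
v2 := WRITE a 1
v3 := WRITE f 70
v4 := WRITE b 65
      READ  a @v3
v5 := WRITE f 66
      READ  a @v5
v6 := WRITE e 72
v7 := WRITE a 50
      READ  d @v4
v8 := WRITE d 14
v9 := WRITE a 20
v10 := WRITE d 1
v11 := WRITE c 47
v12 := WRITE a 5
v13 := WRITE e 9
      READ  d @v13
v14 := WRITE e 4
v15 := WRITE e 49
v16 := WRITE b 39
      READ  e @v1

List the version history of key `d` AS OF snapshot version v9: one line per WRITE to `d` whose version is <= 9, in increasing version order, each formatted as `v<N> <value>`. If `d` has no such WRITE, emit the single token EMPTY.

Scan writes for key=d with version <= 9:
  v1 WRITE e 31 -> skip
  v2 WRITE a 1 -> skip
  v3 WRITE f 70 -> skip
  v4 WRITE b 65 -> skip
  v5 WRITE f 66 -> skip
  v6 WRITE e 72 -> skip
  v7 WRITE a 50 -> skip
  v8 WRITE d 14 -> keep
  v9 WRITE a 20 -> skip
  v10 WRITE d 1 -> drop (> snap)
  v11 WRITE c 47 -> skip
  v12 WRITE a 5 -> skip
  v13 WRITE e 9 -> skip
  v14 WRITE e 4 -> skip
  v15 WRITE e 49 -> skip
  v16 WRITE b 39 -> skip
Collected: [(8, 14)]

Answer: v8 14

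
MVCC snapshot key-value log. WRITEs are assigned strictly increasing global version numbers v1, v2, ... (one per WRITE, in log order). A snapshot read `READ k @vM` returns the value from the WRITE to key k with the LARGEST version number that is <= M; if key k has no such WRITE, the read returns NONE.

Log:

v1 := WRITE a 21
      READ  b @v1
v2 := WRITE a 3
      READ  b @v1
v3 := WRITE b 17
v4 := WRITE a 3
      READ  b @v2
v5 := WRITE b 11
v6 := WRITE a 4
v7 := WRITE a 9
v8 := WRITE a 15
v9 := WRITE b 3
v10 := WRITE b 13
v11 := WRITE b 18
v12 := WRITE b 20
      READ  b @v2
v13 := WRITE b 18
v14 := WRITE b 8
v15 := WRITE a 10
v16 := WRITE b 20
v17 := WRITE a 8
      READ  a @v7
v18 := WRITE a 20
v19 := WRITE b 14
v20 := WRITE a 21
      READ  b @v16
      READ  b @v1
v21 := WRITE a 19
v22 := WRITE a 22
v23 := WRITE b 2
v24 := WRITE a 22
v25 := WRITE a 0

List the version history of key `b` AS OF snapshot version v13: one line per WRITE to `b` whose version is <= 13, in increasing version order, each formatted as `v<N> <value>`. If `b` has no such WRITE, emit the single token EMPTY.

Scan writes for key=b with version <= 13:
  v1 WRITE a 21 -> skip
  v2 WRITE a 3 -> skip
  v3 WRITE b 17 -> keep
  v4 WRITE a 3 -> skip
  v5 WRITE b 11 -> keep
  v6 WRITE a 4 -> skip
  v7 WRITE a 9 -> skip
  v8 WRITE a 15 -> skip
  v9 WRITE b 3 -> keep
  v10 WRITE b 13 -> keep
  v11 WRITE b 18 -> keep
  v12 WRITE b 20 -> keep
  v13 WRITE b 18 -> keep
  v14 WRITE b 8 -> drop (> snap)
  v15 WRITE a 10 -> skip
  v16 WRITE b 20 -> drop (> snap)
  v17 WRITE a 8 -> skip
  v18 WRITE a 20 -> skip
  v19 WRITE b 14 -> drop (> snap)
  v20 WRITE a 21 -> skip
  v21 WRITE a 19 -> skip
  v22 WRITE a 22 -> skip
  v23 WRITE b 2 -> drop (> snap)
  v24 WRITE a 22 -> skip
  v25 WRITE a 0 -> skip
Collected: [(3, 17), (5, 11), (9, 3), (10, 13), (11, 18), (12, 20), (13, 18)]

Answer: v3 17
v5 11
v9 3
v10 13
v11 18
v12 20
v13 18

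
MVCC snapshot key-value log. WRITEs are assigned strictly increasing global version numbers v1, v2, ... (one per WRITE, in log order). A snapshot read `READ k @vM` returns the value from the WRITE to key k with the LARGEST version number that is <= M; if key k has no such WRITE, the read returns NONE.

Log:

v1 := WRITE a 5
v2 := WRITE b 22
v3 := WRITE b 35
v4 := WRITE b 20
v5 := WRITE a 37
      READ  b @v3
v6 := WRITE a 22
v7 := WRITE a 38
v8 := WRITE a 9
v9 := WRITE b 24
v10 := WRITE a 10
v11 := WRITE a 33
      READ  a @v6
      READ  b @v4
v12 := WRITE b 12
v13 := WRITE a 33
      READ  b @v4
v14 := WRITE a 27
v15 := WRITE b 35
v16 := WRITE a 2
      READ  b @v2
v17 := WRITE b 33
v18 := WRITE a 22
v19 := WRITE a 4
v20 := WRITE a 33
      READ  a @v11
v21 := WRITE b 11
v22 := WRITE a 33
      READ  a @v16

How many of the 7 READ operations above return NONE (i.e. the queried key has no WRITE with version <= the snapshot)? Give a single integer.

v1: WRITE a=5  (a history now [(1, 5)])
v2: WRITE b=22  (b history now [(2, 22)])
v3: WRITE b=35  (b history now [(2, 22), (3, 35)])
v4: WRITE b=20  (b history now [(2, 22), (3, 35), (4, 20)])
v5: WRITE a=37  (a history now [(1, 5), (5, 37)])
READ b @v3: history=[(2, 22), (3, 35), (4, 20)] -> pick v3 -> 35
v6: WRITE a=22  (a history now [(1, 5), (5, 37), (6, 22)])
v7: WRITE a=38  (a history now [(1, 5), (5, 37), (6, 22), (7, 38)])
v8: WRITE a=9  (a history now [(1, 5), (5, 37), (6, 22), (7, 38), (8, 9)])
v9: WRITE b=24  (b history now [(2, 22), (3, 35), (4, 20), (9, 24)])
v10: WRITE a=10  (a history now [(1, 5), (5, 37), (6, 22), (7, 38), (8, 9), (10, 10)])
v11: WRITE a=33  (a history now [(1, 5), (5, 37), (6, 22), (7, 38), (8, 9), (10, 10), (11, 33)])
READ a @v6: history=[(1, 5), (5, 37), (6, 22), (7, 38), (8, 9), (10, 10), (11, 33)] -> pick v6 -> 22
READ b @v4: history=[(2, 22), (3, 35), (4, 20), (9, 24)] -> pick v4 -> 20
v12: WRITE b=12  (b history now [(2, 22), (3, 35), (4, 20), (9, 24), (12, 12)])
v13: WRITE a=33  (a history now [(1, 5), (5, 37), (6, 22), (7, 38), (8, 9), (10, 10), (11, 33), (13, 33)])
READ b @v4: history=[(2, 22), (3, 35), (4, 20), (9, 24), (12, 12)] -> pick v4 -> 20
v14: WRITE a=27  (a history now [(1, 5), (5, 37), (6, 22), (7, 38), (8, 9), (10, 10), (11, 33), (13, 33), (14, 27)])
v15: WRITE b=35  (b history now [(2, 22), (3, 35), (4, 20), (9, 24), (12, 12), (15, 35)])
v16: WRITE a=2  (a history now [(1, 5), (5, 37), (6, 22), (7, 38), (8, 9), (10, 10), (11, 33), (13, 33), (14, 27), (16, 2)])
READ b @v2: history=[(2, 22), (3, 35), (4, 20), (9, 24), (12, 12), (15, 35)] -> pick v2 -> 22
v17: WRITE b=33  (b history now [(2, 22), (3, 35), (4, 20), (9, 24), (12, 12), (15, 35), (17, 33)])
v18: WRITE a=22  (a history now [(1, 5), (5, 37), (6, 22), (7, 38), (8, 9), (10, 10), (11, 33), (13, 33), (14, 27), (16, 2), (18, 22)])
v19: WRITE a=4  (a history now [(1, 5), (5, 37), (6, 22), (7, 38), (8, 9), (10, 10), (11, 33), (13, 33), (14, 27), (16, 2), (18, 22), (19, 4)])
v20: WRITE a=33  (a history now [(1, 5), (5, 37), (6, 22), (7, 38), (8, 9), (10, 10), (11, 33), (13, 33), (14, 27), (16, 2), (18, 22), (19, 4), (20, 33)])
READ a @v11: history=[(1, 5), (5, 37), (6, 22), (7, 38), (8, 9), (10, 10), (11, 33), (13, 33), (14, 27), (16, 2), (18, 22), (19, 4), (20, 33)] -> pick v11 -> 33
v21: WRITE b=11  (b history now [(2, 22), (3, 35), (4, 20), (9, 24), (12, 12), (15, 35), (17, 33), (21, 11)])
v22: WRITE a=33  (a history now [(1, 5), (5, 37), (6, 22), (7, 38), (8, 9), (10, 10), (11, 33), (13, 33), (14, 27), (16, 2), (18, 22), (19, 4), (20, 33), (22, 33)])
READ a @v16: history=[(1, 5), (5, 37), (6, 22), (7, 38), (8, 9), (10, 10), (11, 33), (13, 33), (14, 27), (16, 2), (18, 22), (19, 4), (20, 33), (22, 33)] -> pick v16 -> 2
Read results in order: ['35', '22', '20', '20', '22', '33', '2']
NONE count = 0

Answer: 0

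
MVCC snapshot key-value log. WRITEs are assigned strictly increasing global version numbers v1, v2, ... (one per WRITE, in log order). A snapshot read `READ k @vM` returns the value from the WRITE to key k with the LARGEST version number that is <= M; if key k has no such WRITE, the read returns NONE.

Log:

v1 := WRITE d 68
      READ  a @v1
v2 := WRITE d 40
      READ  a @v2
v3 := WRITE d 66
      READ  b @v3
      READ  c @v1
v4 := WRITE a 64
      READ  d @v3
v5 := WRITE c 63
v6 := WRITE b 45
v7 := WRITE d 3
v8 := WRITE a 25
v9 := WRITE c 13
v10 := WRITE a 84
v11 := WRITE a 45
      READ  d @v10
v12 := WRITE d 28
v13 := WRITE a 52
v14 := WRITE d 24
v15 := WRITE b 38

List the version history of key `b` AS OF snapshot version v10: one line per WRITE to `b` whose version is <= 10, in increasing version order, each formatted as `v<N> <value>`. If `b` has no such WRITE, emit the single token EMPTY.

Answer: v6 45

Derivation:
Scan writes for key=b with version <= 10:
  v1 WRITE d 68 -> skip
  v2 WRITE d 40 -> skip
  v3 WRITE d 66 -> skip
  v4 WRITE a 64 -> skip
  v5 WRITE c 63 -> skip
  v6 WRITE b 45 -> keep
  v7 WRITE d 3 -> skip
  v8 WRITE a 25 -> skip
  v9 WRITE c 13 -> skip
  v10 WRITE a 84 -> skip
  v11 WRITE a 45 -> skip
  v12 WRITE d 28 -> skip
  v13 WRITE a 52 -> skip
  v14 WRITE d 24 -> skip
  v15 WRITE b 38 -> drop (> snap)
Collected: [(6, 45)]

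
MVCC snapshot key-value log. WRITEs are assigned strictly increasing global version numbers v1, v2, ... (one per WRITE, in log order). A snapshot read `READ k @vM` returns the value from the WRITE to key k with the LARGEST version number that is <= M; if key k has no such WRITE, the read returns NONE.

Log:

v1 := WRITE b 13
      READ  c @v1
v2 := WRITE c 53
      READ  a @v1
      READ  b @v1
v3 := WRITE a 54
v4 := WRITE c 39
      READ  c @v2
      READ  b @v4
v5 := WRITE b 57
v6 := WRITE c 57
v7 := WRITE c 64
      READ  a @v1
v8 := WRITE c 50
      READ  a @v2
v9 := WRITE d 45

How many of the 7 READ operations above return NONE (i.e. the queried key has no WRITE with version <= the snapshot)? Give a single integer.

v1: WRITE b=13  (b history now [(1, 13)])
READ c @v1: history=[] -> no version <= 1 -> NONE
v2: WRITE c=53  (c history now [(2, 53)])
READ a @v1: history=[] -> no version <= 1 -> NONE
READ b @v1: history=[(1, 13)] -> pick v1 -> 13
v3: WRITE a=54  (a history now [(3, 54)])
v4: WRITE c=39  (c history now [(2, 53), (4, 39)])
READ c @v2: history=[(2, 53), (4, 39)] -> pick v2 -> 53
READ b @v4: history=[(1, 13)] -> pick v1 -> 13
v5: WRITE b=57  (b history now [(1, 13), (5, 57)])
v6: WRITE c=57  (c history now [(2, 53), (4, 39), (6, 57)])
v7: WRITE c=64  (c history now [(2, 53), (4, 39), (6, 57), (7, 64)])
READ a @v1: history=[(3, 54)] -> no version <= 1 -> NONE
v8: WRITE c=50  (c history now [(2, 53), (4, 39), (6, 57), (7, 64), (8, 50)])
READ a @v2: history=[(3, 54)] -> no version <= 2 -> NONE
v9: WRITE d=45  (d history now [(9, 45)])
Read results in order: ['NONE', 'NONE', '13', '53', '13', 'NONE', 'NONE']
NONE count = 4

Answer: 4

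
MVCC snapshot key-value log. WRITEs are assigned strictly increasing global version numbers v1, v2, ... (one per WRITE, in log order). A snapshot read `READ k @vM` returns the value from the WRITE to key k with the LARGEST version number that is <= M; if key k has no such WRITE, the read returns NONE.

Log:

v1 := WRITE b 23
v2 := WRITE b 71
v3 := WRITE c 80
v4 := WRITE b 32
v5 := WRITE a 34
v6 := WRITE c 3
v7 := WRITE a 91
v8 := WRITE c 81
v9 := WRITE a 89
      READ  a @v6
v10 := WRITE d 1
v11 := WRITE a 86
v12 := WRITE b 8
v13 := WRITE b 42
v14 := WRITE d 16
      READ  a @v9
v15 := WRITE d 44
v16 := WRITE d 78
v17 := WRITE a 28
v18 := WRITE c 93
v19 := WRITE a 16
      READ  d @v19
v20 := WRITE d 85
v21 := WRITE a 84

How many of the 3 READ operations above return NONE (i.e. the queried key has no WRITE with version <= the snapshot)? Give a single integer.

Answer: 0

Derivation:
v1: WRITE b=23  (b history now [(1, 23)])
v2: WRITE b=71  (b history now [(1, 23), (2, 71)])
v3: WRITE c=80  (c history now [(3, 80)])
v4: WRITE b=32  (b history now [(1, 23), (2, 71), (4, 32)])
v5: WRITE a=34  (a history now [(5, 34)])
v6: WRITE c=3  (c history now [(3, 80), (6, 3)])
v7: WRITE a=91  (a history now [(5, 34), (7, 91)])
v8: WRITE c=81  (c history now [(3, 80), (6, 3), (8, 81)])
v9: WRITE a=89  (a history now [(5, 34), (7, 91), (9, 89)])
READ a @v6: history=[(5, 34), (7, 91), (9, 89)] -> pick v5 -> 34
v10: WRITE d=1  (d history now [(10, 1)])
v11: WRITE a=86  (a history now [(5, 34), (7, 91), (9, 89), (11, 86)])
v12: WRITE b=8  (b history now [(1, 23), (2, 71), (4, 32), (12, 8)])
v13: WRITE b=42  (b history now [(1, 23), (2, 71), (4, 32), (12, 8), (13, 42)])
v14: WRITE d=16  (d history now [(10, 1), (14, 16)])
READ a @v9: history=[(5, 34), (7, 91), (9, 89), (11, 86)] -> pick v9 -> 89
v15: WRITE d=44  (d history now [(10, 1), (14, 16), (15, 44)])
v16: WRITE d=78  (d history now [(10, 1), (14, 16), (15, 44), (16, 78)])
v17: WRITE a=28  (a history now [(5, 34), (7, 91), (9, 89), (11, 86), (17, 28)])
v18: WRITE c=93  (c history now [(3, 80), (6, 3), (8, 81), (18, 93)])
v19: WRITE a=16  (a history now [(5, 34), (7, 91), (9, 89), (11, 86), (17, 28), (19, 16)])
READ d @v19: history=[(10, 1), (14, 16), (15, 44), (16, 78)] -> pick v16 -> 78
v20: WRITE d=85  (d history now [(10, 1), (14, 16), (15, 44), (16, 78), (20, 85)])
v21: WRITE a=84  (a history now [(5, 34), (7, 91), (9, 89), (11, 86), (17, 28), (19, 16), (21, 84)])
Read results in order: ['34', '89', '78']
NONE count = 0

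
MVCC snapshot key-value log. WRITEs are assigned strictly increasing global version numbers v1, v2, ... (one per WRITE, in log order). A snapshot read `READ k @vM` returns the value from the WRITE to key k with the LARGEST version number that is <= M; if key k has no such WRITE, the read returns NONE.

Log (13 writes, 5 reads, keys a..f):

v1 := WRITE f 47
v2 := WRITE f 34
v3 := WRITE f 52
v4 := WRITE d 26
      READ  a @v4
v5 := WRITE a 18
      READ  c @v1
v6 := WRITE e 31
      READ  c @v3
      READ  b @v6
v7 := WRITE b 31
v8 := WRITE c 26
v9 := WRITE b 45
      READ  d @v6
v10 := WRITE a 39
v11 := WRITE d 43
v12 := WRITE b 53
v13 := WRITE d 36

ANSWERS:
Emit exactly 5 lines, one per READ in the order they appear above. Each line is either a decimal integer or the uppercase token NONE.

Answer: NONE
NONE
NONE
NONE
26

Derivation:
v1: WRITE f=47  (f history now [(1, 47)])
v2: WRITE f=34  (f history now [(1, 47), (2, 34)])
v3: WRITE f=52  (f history now [(1, 47), (2, 34), (3, 52)])
v4: WRITE d=26  (d history now [(4, 26)])
READ a @v4: history=[] -> no version <= 4 -> NONE
v5: WRITE a=18  (a history now [(5, 18)])
READ c @v1: history=[] -> no version <= 1 -> NONE
v6: WRITE e=31  (e history now [(6, 31)])
READ c @v3: history=[] -> no version <= 3 -> NONE
READ b @v6: history=[] -> no version <= 6 -> NONE
v7: WRITE b=31  (b history now [(7, 31)])
v8: WRITE c=26  (c history now [(8, 26)])
v9: WRITE b=45  (b history now [(7, 31), (9, 45)])
READ d @v6: history=[(4, 26)] -> pick v4 -> 26
v10: WRITE a=39  (a history now [(5, 18), (10, 39)])
v11: WRITE d=43  (d history now [(4, 26), (11, 43)])
v12: WRITE b=53  (b history now [(7, 31), (9, 45), (12, 53)])
v13: WRITE d=36  (d history now [(4, 26), (11, 43), (13, 36)])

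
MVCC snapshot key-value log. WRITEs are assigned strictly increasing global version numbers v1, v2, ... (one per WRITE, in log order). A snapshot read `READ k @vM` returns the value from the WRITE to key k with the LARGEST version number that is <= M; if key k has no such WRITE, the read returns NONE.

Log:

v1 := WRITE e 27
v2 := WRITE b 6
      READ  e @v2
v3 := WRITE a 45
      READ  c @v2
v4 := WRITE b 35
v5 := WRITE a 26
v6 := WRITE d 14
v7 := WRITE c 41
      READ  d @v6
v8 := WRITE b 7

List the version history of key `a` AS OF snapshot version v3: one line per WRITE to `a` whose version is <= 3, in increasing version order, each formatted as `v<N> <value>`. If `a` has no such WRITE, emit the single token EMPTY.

Scan writes for key=a with version <= 3:
  v1 WRITE e 27 -> skip
  v2 WRITE b 6 -> skip
  v3 WRITE a 45 -> keep
  v4 WRITE b 35 -> skip
  v5 WRITE a 26 -> drop (> snap)
  v6 WRITE d 14 -> skip
  v7 WRITE c 41 -> skip
  v8 WRITE b 7 -> skip
Collected: [(3, 45)]

Answer: v3 45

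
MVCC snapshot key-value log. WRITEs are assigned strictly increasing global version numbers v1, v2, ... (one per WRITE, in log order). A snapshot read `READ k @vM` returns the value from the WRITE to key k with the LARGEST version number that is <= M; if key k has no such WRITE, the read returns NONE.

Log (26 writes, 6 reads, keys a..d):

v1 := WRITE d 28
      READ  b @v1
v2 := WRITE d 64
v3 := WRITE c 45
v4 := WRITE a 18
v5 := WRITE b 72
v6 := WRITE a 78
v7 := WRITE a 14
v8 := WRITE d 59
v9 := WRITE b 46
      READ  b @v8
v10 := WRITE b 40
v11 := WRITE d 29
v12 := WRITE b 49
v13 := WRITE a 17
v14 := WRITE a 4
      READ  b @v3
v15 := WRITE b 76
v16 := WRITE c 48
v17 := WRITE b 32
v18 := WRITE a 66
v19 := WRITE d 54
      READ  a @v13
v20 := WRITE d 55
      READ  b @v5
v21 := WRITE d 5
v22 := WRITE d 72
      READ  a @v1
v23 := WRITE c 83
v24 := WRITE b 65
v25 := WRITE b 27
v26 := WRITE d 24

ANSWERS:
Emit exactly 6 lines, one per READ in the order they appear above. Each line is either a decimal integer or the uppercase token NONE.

Answer: NONE
72
NONE
17
72
NONE

Derivation:
v1: WRITE d=28  (d history now [(1, 28)])
READ b @v1: history=[] -> no version <= 1 -> NONE
v2: WRITE d=64  (d history now [(1, 28), (2, 64)])
v3: WRITE c=45  (c history now [(3, 45)])
v4: WRITE a=18  (a history now [(4, 18)])
v5: WRITE b=72  (b history now [(5, 72)])
v6: WRITE a=78  (a history now [(4, 18), (6, 78)])
v7: WRITE a=14  (a history now [(4, 18), (6, 78), (7, 14)])
v8: WRITE d=59  (d history now [(1, 28), (2, 64), (8, 59)])
v9: WRITE b=46  (b history now [(5, 72), (9, 46)])
READ b @v8: history=[(5, 72), (9, 46)] -> pick v5 -> 72
v10: WRITE b=40  (b history now [(5, 72), (9, 46), (10, 40)])
v11: WRITE d=29  (d history now [(1, 28), (2, 64), (8, 59), (11, 29)])
v12: WRITE b=49  (b history now [(5, 72), (9, 46), (10, 40), (12, 49)])
v13: WRITE a=17  (a history now [(4, 18), (6, 78), (7, 14), (13, 17)])
v14: WRITE a=4  (a history now [(4, 18), (6, 78), (7, 14), (13, 17), (14, 4)])
READ b @v3: history=[(5, 72), (9, 46), (10, 40), (12, 49)] -> no version <= 3 -> NONE
v15: WRITE b=76  (b history now [(5, 72), (9, 46), (10, 40), (12, 49), (15, 76)])
v16: WRITE c=48  (c history now [(3, 45), (16, 48)])
v17: WRITE b=32  (b history now [(5, 72), (9, 46), (10, 40), (12, 49), (15, 76), (17, 32)])
v18: WRITE a=66  (a history now [(4, 18), (6, 78), (7, 14), (13, 17), (14, 4), (18, 66)])
v19: WRITE d=54  (d history now [(1, 28), (2, 64), (8, 59), (11, 29), (19, 54)])
READ a @v13: history=[(4, 18), (6, 78), (7, 14), (13, 17), (14, 4), (18, 66)] -> pick v13 -> 17
v20: WRITE d=55  (d history now [(1, 28), (2, 64), (8, 59), (11, 29), (19, 54), (20, 55)])
READ b @v5: history=[(5, 72), (9, 46), (10, 40), (12, 49), (15, 76), (17, 32)] -> pick v5 -> 72
v21: WRITE d=5  (d history now [(1, 28), (2, 64), (8, 59), (11, 29), (19, 54), (20, 55), (21, 5)])
v22: WRITE d=72  (d history now [(1, 28), (2, 64), (8, 59), (11, 29), (19, 54), (20, 55), (21, 5), (22, 72)])
READ a @v1: history=[(4, 18), (6, 78), (7, 14), (13, 17), (14, 4), (18, 66)] -> no version <= 1 -> NONE
v23: WRITE c=83  (c history now [(3, 45), (16, 48), (23, 83)])
v24: WRITE b=65  (b history now [(5, 72), (9, 46), (10, 40), (12, 49), (15, 76), (17, 32), (24, 65)])
v25: WRITE b=27  (b history now [(5, 72), (9, 46), (10, 40), (12, 49), (15, 76), (17, 32), (24, 65), (25, 27)])
v26: WRITE d=24  (d history now [(1, 28), (2, 64), (8, 59), (11, 29), (19, 54), (20, 55), (21, 5), (22, 72), (26, 24)])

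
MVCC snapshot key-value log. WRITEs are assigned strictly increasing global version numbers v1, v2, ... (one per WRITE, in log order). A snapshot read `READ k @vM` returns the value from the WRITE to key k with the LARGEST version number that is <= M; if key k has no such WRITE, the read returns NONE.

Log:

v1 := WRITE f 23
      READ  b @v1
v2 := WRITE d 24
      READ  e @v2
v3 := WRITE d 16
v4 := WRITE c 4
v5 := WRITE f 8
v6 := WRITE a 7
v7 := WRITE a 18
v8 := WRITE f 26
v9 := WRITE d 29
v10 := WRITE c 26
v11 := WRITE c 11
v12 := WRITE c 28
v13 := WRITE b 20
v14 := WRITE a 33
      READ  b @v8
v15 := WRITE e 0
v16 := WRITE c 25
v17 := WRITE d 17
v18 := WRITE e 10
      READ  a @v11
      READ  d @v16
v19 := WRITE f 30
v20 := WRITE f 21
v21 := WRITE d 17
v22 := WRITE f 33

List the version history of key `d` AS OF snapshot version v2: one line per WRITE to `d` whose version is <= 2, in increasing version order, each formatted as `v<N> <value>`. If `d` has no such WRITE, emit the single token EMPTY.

Answer: v2 24

Derivation:
Scan writes for key=d with version <= 2:
  v1 WRITE f 23 -> skip
  v2 WRITE d 24 -> keep
  v3 WRITE d 16 -> drop (> snap)
  v4 WRITE c 4 -> skip
  v5 WRITE f 8 -> skip
  v6 WRITE a 7 -> skip
  v7 WRITE a 18 -> skip
  v8 WRITE f 26 -> skip
  v9 WRITE d 29 -> drop (> snap)
  v10 WRITE c 26 -> skip
  v11 WRITE c 11 -> skip
  v12 WRITE c 28 -> skip
  v13 WRITE b 20 -> skip
  v14 WRITE a 33 -> skip
  v15 WRITE e 0 -> skip
  v16 WRITE c 25 -> skip
  v17 WRITE d 17 -> drop (> snap)
  v18 WRITE e 10 -> skip
  v19 WRITE f 30 -> skip
  v20 WRITE f 21 -> skip
  v21 WRITE d 17 -> drop (> snap)
  v22 WRITE f 33 -> skip
Collected: [(2, 24)]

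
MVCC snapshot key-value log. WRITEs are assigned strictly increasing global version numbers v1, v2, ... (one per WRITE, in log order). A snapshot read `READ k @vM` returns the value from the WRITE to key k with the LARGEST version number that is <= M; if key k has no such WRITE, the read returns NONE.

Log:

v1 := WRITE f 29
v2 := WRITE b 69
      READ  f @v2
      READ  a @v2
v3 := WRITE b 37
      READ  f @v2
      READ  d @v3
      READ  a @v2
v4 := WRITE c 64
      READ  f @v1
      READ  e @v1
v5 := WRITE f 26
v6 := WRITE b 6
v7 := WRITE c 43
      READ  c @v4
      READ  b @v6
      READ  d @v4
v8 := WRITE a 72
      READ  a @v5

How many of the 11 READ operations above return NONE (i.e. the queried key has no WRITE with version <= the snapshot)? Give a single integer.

Answer: 6

Derivation:
v1: WRITE f=29  (f history now [(1, 29)])
v2: WRITE b=69  (b history now [(2, 69)])
READ f @v2: history=[(1, 29)] -> pick v1 -> 29
READ a @v2: history=[] -> no version <= 2 -> NONE
v3: WRITE b=37  (b history now [(2, 69), (3, 37)])
READ f @v2: history=[(1, 29)] -> pick v1 -> 29
READ d @v3: history=[] -> no version <= 3 -> NONE
READ a @v2: history=[] -> no version <= 2 -> NONE
v4: WRITE c=64  (c history now [(4, 64)])
READ f @v1: history=[(1, 29)] -> pick v1 -> 29
READ e @v1: history=[] -> no version <= 1 -> NONE
v5: WRITE f=26  (f history now [(1, 29), (5, 26)])
v6: WRITE b=6  (b history now [(2, 69), (3, 37), (6, 6)])
v7: WRITE c=43  (c history now [(4, 64), (7, 43)])
READ c @v4: history=[(4, 64), (7, 43)] -> pick v4 -> 64
READ b @v6: history=[(2, 69), (3, 37), (6, 6)] -> pick v6 -> 6
READ d @v4: history=[] -> no version <= 4 -> NONE
v8: WRITE a=72  (a history now [(8, 72)])
READ a @v5: history=[(8, 72)] -> no version <= 5 -> NONE
Read results in order: ['29', 'NONE', '29', 'NONE', 'NONE', '29', 'NONE', '64', '6', 'NONE', 'NONE']
NONE count = 6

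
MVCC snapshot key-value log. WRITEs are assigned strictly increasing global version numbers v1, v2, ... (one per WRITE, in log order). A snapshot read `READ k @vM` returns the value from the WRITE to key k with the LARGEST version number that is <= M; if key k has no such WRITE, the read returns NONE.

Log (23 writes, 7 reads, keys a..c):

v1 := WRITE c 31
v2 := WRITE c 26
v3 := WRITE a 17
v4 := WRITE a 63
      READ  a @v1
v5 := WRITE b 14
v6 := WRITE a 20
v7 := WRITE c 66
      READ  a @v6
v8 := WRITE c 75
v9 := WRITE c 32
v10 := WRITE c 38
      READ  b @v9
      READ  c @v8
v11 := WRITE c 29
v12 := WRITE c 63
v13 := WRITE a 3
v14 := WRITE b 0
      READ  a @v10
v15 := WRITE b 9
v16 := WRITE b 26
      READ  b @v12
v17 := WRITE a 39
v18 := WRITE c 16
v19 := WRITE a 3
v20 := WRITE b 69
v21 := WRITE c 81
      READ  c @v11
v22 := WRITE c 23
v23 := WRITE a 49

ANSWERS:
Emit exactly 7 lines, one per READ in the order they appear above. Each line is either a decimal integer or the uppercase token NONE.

Answer: NONE
20
14
75
20
14
29

Derivation:
v1: WRITE c=31  (c history now [(1, 31)])
v2: WRITE c=26  (c history now [(1, 31), (2, 26)])
v3: WRITE a=17  (a history now [(3, 17)])
v4: WRITE a=63  (a history now [(3, 17), (4, 63)])
READ a @v1: history=[(3, 17), (4, 63)] -> no version <= 1 -> NONE
v5: WRITE b=14  (b history now [(5, 14)])
v6: WRITE a=20  (a history now [(3, 17), (4, 63), (6, 20)])
v7: WRITE c=66  (c history now [(1, 31), (2, 26), (7, 66)])
READ a @v6: history=[(3, 17), (4, 63), (6, 20)] -> pick v6 -> 20
v8: WRITE c=75  (c history now [(1, 31), (2, 26), (7, 66), (8, 75)])
v9: WRITE c=32  (c history now [(1, 31), (2, 26), (7, 66), (8, 75), (9, 32)])
v10: WRITE c=38  (c history now [(1, 31), (2, 26), (7, 66), (8, 75), (9, 32), (10, 38)])
READ b @v9: history=[(5, 14)] -> pick v5 -> 14
READ c @v8: history=[(1, 31), (2, 26), (7, 66), (8, 75), (9, 32), (10, 38)] -> pick v8 -> 75
v11: WRITE c=29  (c history now [(1, 31), (2, 26), (7, 66), (8, 75), (9, 32), (10, 38), (11, 29)])
v12: WRITE c=63  (c history now [(1, 31), (2, 26), (7, 66), (8, 75), (9, 32), (10, 38), (11, 29), (12, 63)])
v13: WRITE a=3  (a history now [(3, 17), (4, 63), (6, 20), (13, 3)])
v14: WRITE b=0  (b history now [(5, 14), (14, 0)])
READ a @v10: history=[(3, 17), (4, 63), (6, 20), (13, 3)] -> pick v6 -> 20
v15: WRITE b=9  (b history now [(5, 14), (14, 0), (15, 9)])
v16: WRITE b=26  (b history now [(5, 14), (14, 0), (15, 9), (16, 26)])
READ b @v12: history=[(5, 14), (14, 0), (15, 9), (16, 26)] -> pick v5 -> 14
v17: WRITE a=39  (a history now [(3, 17), (4, 63), (6, 20), (13, 3), (17, 39)])
v18: WRITE c=16  (c history now [(1, 31), (2, 26), (7, 66), (8, 75), (9, 32), (10, 38), (11, 29), (12, 63), (18, 16)])
v19: WRITE a=3  (a history now [(3, 17), (4, 63), (6, 20), (13, 3), (17, 39), (19, 3)])
v20: WRITE b=69  (b history now [(5, 14), (14, 0), (15, 9), (16, 26), (20, 69)])
v21: WRITE c=81  (c history now [(1, 31), (2, 26), (7, 66), (8, 75), (9, 32), (10, 38), (11, 29), (12, 63), (18, 16), (21, 81)])
READ c @v11: history=[(1, 31), (2, 26), (7, 66), (8, 75), (9, 32), (10, 38), (11, 29), (12, 63), (18, 16), (21, 81)] -> pick v11 -> 29
v22: WRITE c=23  (c history now [(1, 31), (2, 26), (7, 66), (8, 75), (9, 32), (10, 38), (11, 29), (12, 63), (18, 16), (21, 81), (22, 23)])
v23: WRITE a=49  (a history now [(3, 17), (4, 63), (6, 20), (13, 3), (17, 39), (19, 3), (23, 49)])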